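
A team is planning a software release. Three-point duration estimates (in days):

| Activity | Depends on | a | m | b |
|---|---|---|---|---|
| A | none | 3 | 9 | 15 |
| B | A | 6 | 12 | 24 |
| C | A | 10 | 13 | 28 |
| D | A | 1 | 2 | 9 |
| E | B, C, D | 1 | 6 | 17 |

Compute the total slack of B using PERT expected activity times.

2 days

te_A = (3 + 4·9 + 15)/6 = 54/6 = 9
te_B = (6 + 4·12 + 24)/6 = 78/6 = 13
te_C = (10 + 4·13 + 28)/6 = 90/6 = 15
te_D = (1 + 4·2 + 9)/6 = 18/6 = 3
te_E = (1 + 4·6 + 17)/6 = 42/6 = 7

Forward pass:
ES_A = 0; EF_A = 9
ES_B = 9; EF_B = 9+13 = 22
ES_C = 9; EF_C = 9+15 = 24
ES_D = 9; EF_D = 9+3 = 12
ES_E = max(EF_B=22, EF_C=24, EF_D=12) = 24; EF_E = 24+7 = 31
Expected project duration μ = 31 days. Critical path: A → C → E.

Backward pass:
LF_E = 31; LS_E = 31−7 = 24
LF_D = LS_E = 24; LS_D = 24−3 = 21
LF_C = LS_E = 24; LS_C = 24−15 = 9
LF_B = LS_E = 24; LS_B = 24−13 = 11
LF_A = min(LS_B=11, LS_C=9, LS_D=21) = 9; LS_A = 9−9 = 0
Slack_B = LS_B − ES_B = 11 − 9 = 2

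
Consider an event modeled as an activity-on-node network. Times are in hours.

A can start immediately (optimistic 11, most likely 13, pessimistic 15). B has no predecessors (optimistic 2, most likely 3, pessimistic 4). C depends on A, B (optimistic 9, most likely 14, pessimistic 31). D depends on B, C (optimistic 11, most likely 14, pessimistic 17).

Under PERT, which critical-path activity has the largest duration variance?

te_A = (11 + 4·13 + 15)/6 = 78/6 = 13; σ²_A = ((15−11)/6)² = 0.444
te_B = (2 + 4·3 + 4)/6 = 18/6 = 3; σ²_B = ((4−2)/6)² = 0.111
te_C = (9 + 4·14 + 31)/6 = 96/6 = 16; σ²_C = ((31−9)/6)² = 13.444
te_D = (11 + 4·14 + 17)/6 = 84/6 = 14; σ²_D = ((17−11)/6)² = 1.000

Forward pass:
ES_A = 0; EF_A = 13
ES_B = 0; EF_B = 3
ES_C = max(EF_A=13, EF_B=3) = 13; EF_C = 13+16 = 29
ES_D = max(EF_B=3, EF_C=29) = 29; EF_D = 29+14 = 43
Expected project duration μ = 43 hours. Critical path: A → C → D.

Variances on critical path: σ²_A=0.444, σ²_C=13.444, σ²_D=1.000.
Largest is σ²_C = 13.444.

C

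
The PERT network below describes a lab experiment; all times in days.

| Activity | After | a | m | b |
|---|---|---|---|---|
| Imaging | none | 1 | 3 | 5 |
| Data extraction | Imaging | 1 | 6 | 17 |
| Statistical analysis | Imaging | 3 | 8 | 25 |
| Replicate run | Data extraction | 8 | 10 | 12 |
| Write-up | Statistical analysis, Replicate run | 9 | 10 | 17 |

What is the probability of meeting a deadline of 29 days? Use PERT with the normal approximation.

0.261

te_Imaging = (1 + 4·3 + 5)/6 = 18/6 = 3; σ²_Imaging = ((5−1)/6)² = 0.444
te_Data extraction = (1 + 4·6 + 17)/6 = 42/6 = 7; σ²_Data extraction = ((17−1)/6)² = 7.111
te_Statistical analysis = (3 + 4·8 + 25)/6 = 60/6 = 10; σ²_Statistical analysis = ((25−3)/6)² = 13.444
te_Replicate run = (8 + 4·10 + 12)/6 = 60/6 = 10; σ²_Replicate run = ((12−8)/6)² = 0.444
te_Write-up = (9 + 4·10 + 17)/6 = 66/6 = 11; σ²_Write-up = ((17−9)/6)² = 1.778

Forward pass:
ES_Imaging = 0; EF_Imaging = 3
ES_Data extraction = 3; EF_Data extraction = 3+7 = 10
ES_Statistical analysis = 3; EF_Statistical analysis = 3+10 = 13
ES_Replicate run = 10; EF_Replicate run = 10+10 = 20
ES_Write-up = max(EF_Statistical analysis=13, EF_Replicate run=20) = 20; EF_Write-up = 20+11 = 31
Expected project duration μ = 31 days. Critical path: Imaging → Data extraction → Replicate run → Write-up.

Variance along critical path = 0.444 + 7.111 + 0.444 + 1.778 = 9.778; σ = √9.778 = 3.127 days.
Z = (29 − 31) / 3.127 = -0.640
P(T ≤ 29) = Φ(-0.640) ≈ 0.261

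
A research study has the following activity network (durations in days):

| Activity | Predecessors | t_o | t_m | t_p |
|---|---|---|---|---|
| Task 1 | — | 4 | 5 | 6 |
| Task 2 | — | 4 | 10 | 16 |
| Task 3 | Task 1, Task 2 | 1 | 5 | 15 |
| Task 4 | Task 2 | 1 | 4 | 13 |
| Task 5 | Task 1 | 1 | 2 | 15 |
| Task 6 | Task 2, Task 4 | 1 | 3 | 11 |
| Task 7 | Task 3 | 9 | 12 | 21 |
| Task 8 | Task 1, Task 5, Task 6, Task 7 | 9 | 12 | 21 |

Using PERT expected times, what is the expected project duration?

te_Task 1 = (4 + 4·5 + 6)/6 = 30/6 = 5
te_Task 2 = (4 + 4·10 + 16)/6 = 60/6 = 10
te_Task 3 = (1 + 4·5 + 15)/6 = 36/6 = 6
te_Task 4 = (1 + 4·4 + 13)/6 = 30/6 = 5
te_Task 5 = (1 + 4·2 + 15)/6 = 24/6 = 4
te_Task 6 = (1 + 4·3 + 11)/6 = 24/6 = 4
te_Task 7 = (9 + 4·12 + 21)/6 = 78/6 = 13
te_Task 8 = (9 + 4·12 + 21)/6 = 78/6 = 13

Forward pass:
ES_Task 1 = 0; EF_Task 1 = 5
ES_Task 2 = 0; EF_Task 2 = 10
ES_Task 3 = max(EF_Task 1=5, EF_Task 2=10) = 10; EF_Task 3 = 10+6 = 16
ES_Task 4 = 10; EF_Task 4 = 10+5 = 15
ES_Task 5 = 5; EF_Task 5 = 5+4 = 9
ES_Task 6 = max(EF_Task 2=10, EF_Task 4=15) = 15; EF_Task 6 = 15+4 = 19
ES_Task 7 = 16; EF_Task 7 = 16+13 = 29
ES_Task 8 = max(EF_Task 1=5, EF_Task 5=9, EF_Task 6=19, EF_Task 7=29) = 29; EF_Task 8 = 29+13 = 42
Expected project duration μ = 42 days. Critical path: Task 2 → Task 3 → Task 7 → Task 8.

42 days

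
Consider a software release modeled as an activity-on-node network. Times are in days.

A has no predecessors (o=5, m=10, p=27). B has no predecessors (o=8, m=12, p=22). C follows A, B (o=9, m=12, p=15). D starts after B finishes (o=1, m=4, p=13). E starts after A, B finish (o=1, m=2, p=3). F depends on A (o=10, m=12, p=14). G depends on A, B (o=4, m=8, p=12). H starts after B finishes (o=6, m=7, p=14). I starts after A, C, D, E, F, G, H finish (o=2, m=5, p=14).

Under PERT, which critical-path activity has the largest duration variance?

B

te_A = (5 + 4·10 + 27)/6 = 72/6 = 12; σ²_A = ((27−5)/6)² = 13.444
te_B = (8 + 4·12 + 22)/6 = 78/6 = 13; σ²_B = ((22−8)/6)² = 5.444
te_C = (9 + 4·12 + 15)/6 = 72/6 = 12; σ²_C = ((15−9)/6)² = 1.000
te_D = (1 + 4·4 + 13)/6 = 30/6 = 5; σ²_D = ((13−1)/6)² = 4.000
te_E = (1 + 4·2 + 3)/6 = 12/6 = 2; σ²_E = ((3−1)/6)² = 0.111
te_F = (10 + 4·12 + 14)/6 = 72/6 = 12; σ²_F = ((14−10)/6)² = 0.444
te_G = (4 + 4·8 + 12)/6 = 48/6 = 8; σ²_G = ((12−4)/6)² = 1.778
te_H = (6 + 4·7 + 14)/6 = 48/6 = 8; σ²_H = ((14−6)/6)² = 1.778
te_I = (2 + 4·5 + 14)/6 = 36/6 = 6; σ²_I = ((14−2)/6)² = 4.000

Forward pass:
ES_A = 0; EF_A = 12
ES_B = 0; EF_B = 13
ES_C = max(EF_A=12, EF_B=13) = 13; EF_C = 13+12 = 25
ES_D = 13; EF_D = 13+5 = 18
ES_E = max(EF_A=12, EF_B=13) = 13; EF_E = 13+2 = 15
ES_F = 12; EF_F = 12+12 = 24
ES_G = max(EF_A=12, EF_B=13) = 13; EF_G = 13+8 = 21
ES_H = 13; EF_H = 13+8 = 21
ES_I = max(EF_A=12, EF_C=25, EF_D=18, EF_E=15, EF_F=24, EF_G=21, EF_H=21) = 25; EF_I = 25+6 = 31
Expected project duration μ = 31 days. Critical path: B → C → I.

Variances on critical path: σ²_B=5.444, σ²_C=1.000, σ²_I=4.000.
Largest is σ²_B = 5.444.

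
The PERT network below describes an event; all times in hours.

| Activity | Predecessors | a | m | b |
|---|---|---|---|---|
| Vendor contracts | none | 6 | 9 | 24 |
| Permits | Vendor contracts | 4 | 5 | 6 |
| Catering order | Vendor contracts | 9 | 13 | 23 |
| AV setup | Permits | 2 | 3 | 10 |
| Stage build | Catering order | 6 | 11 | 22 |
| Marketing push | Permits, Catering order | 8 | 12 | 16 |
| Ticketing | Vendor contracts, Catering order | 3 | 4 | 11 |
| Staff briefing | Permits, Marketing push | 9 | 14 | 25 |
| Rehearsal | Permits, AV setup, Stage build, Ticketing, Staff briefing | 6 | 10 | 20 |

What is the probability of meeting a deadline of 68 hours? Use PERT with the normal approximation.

0.824

te_Vendor contracts = (6 + 4·9 + 24)/6 = 66/6 = 11; σ²_Vendor contracts = ((24−6)/6)² = 9.000
te_Permits = (4 + 4·5 + 6)/6 = 30/6 = 5; σ²_Permits = ((6−4)/6)² = 0.111
te_Catering order = (9 + 4·13 + 23)/6 = 84/6 = 14; σ²_Catering order = ((23−9)/6)² = 5.444
te_AV setup = (2 + 4·3 + 10)/6 = 24/6 = 4; σ²_AV setup = ((10−2)/6)² = 1.778
te_Stage build = (6 + 4·11 + 22)/6 = 72/6 = 12; σ²_Stage build = ((22−6)/6)² = 7.111
te_Marketing push = (8 + 4·12 + 16)/6 = 72/6 = 12; σ²_Marketing push = ((16−8)/6)² = 1.778
te_Ticketing = (3 + 4·4 + 11)/6 = 30/6 = 5; σ²_Ticketing = ((11−3)/6)² = 1.778
te_Staff briefing = (9 + 4·14 + 25)/6 = 90/6 = 15; σ²_Staff briefing = ((25−9)/6)² = 7.111
te_Rehearsal = (6 + 4·10 + 20)/6 = 66/6 = 11; σ²_Rehearsal = ((20−6)/6)² = 5.444

Forward pass:
ES_Vendor contracts = 0; EF_Vendor contracts = 11
ES_Permits = 11; EF_Permits = 11+5 = 16
ES_Catering order = 11; EF_Catering order = 11+14 = 25
ES_AV setup = 16; EF_AV setup = 16+4 = 20
ES_Stage build = 25; EF_Stage build = 25+12 = 37
ES_Marketing push = max(EF_Permits=16, EF_Catering order=25) = 25; EF_Marketing push = 25+12 = 37
ES_Ticketing = max(EF_Vendor contracts=11, EF_Catering order=25) = 25; EF_Ticketing = 25+5 = 30
ES_Staff briefing = max(EF_Permits=16, EF_Marketing push=37) = 37; EF_Staff briefing = 37+15 = 52
ES_Rehearsal = max(EF_Permits=16, EF_AV setup=20, EF_Stage build=37, EF_Ticketing=30, EF_Staff briefing=52) = 52; EF_Rehearsal = 52+11 = 63
Expected project duration μ = 63 hours. Critical path: Vendor contracts → Catering order → Marketing push → Staff briefing → Rehearsal.

Variance along critical path = 9.000 + 5.444 + 1.778 + 7.111 + 5.444 = 28.778; σ = √28.778 = 5.364 hours.
Z = (68 − 63) / 5.364 = 0.932
P(T ≤ 68) = Φ(0.932) ≈ 0.824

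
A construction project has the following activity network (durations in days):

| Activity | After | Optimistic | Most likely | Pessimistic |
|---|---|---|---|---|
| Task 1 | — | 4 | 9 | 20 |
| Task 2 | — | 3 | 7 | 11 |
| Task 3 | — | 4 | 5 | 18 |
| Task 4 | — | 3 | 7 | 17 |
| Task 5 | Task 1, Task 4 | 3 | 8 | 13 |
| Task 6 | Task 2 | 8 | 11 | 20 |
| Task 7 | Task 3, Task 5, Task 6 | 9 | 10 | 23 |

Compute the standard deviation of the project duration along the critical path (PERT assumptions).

3.35 days

te_Task 1 = (4 + 4·9 + 20)/6 = 60/6 = 10; σ²_Task 1 = ((20−4)/6)² = 7.111
te_Task 2 = (3 + 4·7 + 11)/6 = 42/6 = 7; σ²_Task 2 = ((11−3)/6)² = 1.778
te_Task 3 = (4 + 4·5 + 18)/6 = 42/6 = 7; σ²_Task 3 = ((18−4)/6)² = 5.444
te_Task 4 = (3 + 4·7 + 17)/6 = 48/6 = 8; σ²_Task 4 = ((17−3)/6)² = 5.444
te_Task 5 = (3 + 4·8 + 13)/6 = 48/6 = 8; σ²_Task 5 = ((13−3)/6)² = 2.778
te_Task 6 = (8 + 4·11 + 20)/6 = 72/6 = 12; σ²_Task 6 = ((20−8)/6)² = 4.000
te_Task 7 = (9 + 4·10 + 23)/6 = 72/6 = 12; σ²_Task 7 = ((23−9)/6)² = 5.444

Forward pass:
ES_Task 1 = 0; EF_Task 1 = 10
ES_Task 2 = 0; EF_Task 2 = 7
ES_Task 3 = 0; EF_Task 3 = 7
ES_Task 4 = 0; EF_Task 4 = 8
ES_Task 5 = max(EF_Task 1=10, EF_Task 4=8) = 10; EF_Task 5 = 10+8 = 18
ES_Task 6 = 7; EF_Task 6 = 7+12 = 19
ES_Task 7 = max(EF_Task 3=7, EF_Task 5=18, EF_Task 6=19) = 19; EF_Task 7 = 19+12 = 31
Expected project duration μ = 31 days. Critical path: Task 2 → Task 6 → Task 7.

Variance along critical path = 1.778 + 4.000 + 5.444 = 11.222
σ = √11.222 = 3.350 days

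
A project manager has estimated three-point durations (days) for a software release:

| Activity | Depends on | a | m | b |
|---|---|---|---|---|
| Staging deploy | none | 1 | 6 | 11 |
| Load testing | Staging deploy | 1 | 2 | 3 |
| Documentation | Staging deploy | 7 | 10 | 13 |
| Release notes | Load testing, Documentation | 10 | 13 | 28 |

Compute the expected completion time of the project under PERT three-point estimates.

te_Staging deploy = (1 + 4·6 + 11)/6 = 36/6 = 6
te_Load testing = (1 + 4·2 + 3)/6 = 12/6 = 2
te_Documentation = (7 + 4·10 + 13)/6 = 60/6 = 10
te_Release notes = (10 + 4·13 + 28)/6 = 90/6 = 15

Forward pass:
ES_Staging deploy = 0; EF_Staging deploy = 6
ES_Load testing = 6; EF_Load testing = 6+2 = 8
ES_Documentation = 6; EF_Documentation = 6+10 = 16
ES_Release notes = max(EF_Load testing=8, EF_Documentation=16) = 16; EF_Release notes = 16+15 = 31
Expected project duration μ = 31 days. Critical path: Staging deploy → Documentation → Release notes.

31 days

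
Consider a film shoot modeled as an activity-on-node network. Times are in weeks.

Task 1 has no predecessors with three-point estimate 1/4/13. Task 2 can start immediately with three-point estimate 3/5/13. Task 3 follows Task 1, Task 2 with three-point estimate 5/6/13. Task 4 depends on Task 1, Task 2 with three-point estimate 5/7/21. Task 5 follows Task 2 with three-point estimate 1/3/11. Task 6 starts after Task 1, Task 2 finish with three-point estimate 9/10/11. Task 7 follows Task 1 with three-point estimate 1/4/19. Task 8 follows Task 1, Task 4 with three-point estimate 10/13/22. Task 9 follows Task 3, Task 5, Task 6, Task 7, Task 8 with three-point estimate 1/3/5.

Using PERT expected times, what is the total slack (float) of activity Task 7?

te_Task 1 = (1 + 4·4 + 13)/6 = 30/6 = 5
te_Task 2 = (3 + 4·5 + 13)/6 = 36/6 = 6
te_Task 3 = (5 + 4·6 + 13)/6 = 42/6 = 7
te_Task 4 = (5 + 4·7 + 21)/6 = 54/6 = 9
te_Task 5 = (1 + 4·3 + 11)/6 = 24/6 = 4
te_Task 6 = (9 + 4·10 + 11)/6 = 60/6 = 10
te_Task 7 = (1 + 4·4 + 19)/6 = 36/6 = 6
te_Task 8 = (10 + 4·13 + 22)/6 = 84/6 = 14
te_Task 9 = (1 + 4·3 + 5)/6 = 18/6 = 3

Forward pass:
ES_Task 1 = 0; EF_Task 1 = 5
ES_Task 2 = 0; EF_Task 2 = 6
ES_Task 3 = max(EF_Task 1=5, EF_Task 2=6) = 6; EF_Task 3 = 6+7 = 13
ES_Task 4 = max(EF_Task 1=5, EF_Task 2=6) = 6; EF_Task 4 = 6+9 = 15
ES_Task 5 = 6; EF_Task 5 = 6+4 = 10
ES_Task 6 = max(EF_Task 1=5, EF_Task 2=6) = 6; EF_Task 6 = 6+10 = 16
ES_Task 7 = 5; EF_Task 7 = 5+6 = 11
ES_Task 8 = max(EF_Task 1=5, EF_Task 4=15) = 15; EF_Task 8 = 15+14 = 29
ES_Task 9 = max(EF_Task 3=13, EF_Task 5=10, EF_Task 6=16, EF_Task 7=11, EF_Task 8=29) = 29; EF_Task 9 = 29+3 = 32
Expected project duration μ = 32 weeks. Critical path: Task 2 → Task 4 → Task 8 → Task 9.

Backward pass:
LF_Task 9 = 32; LS_Task 9 = 32−3 = 29
LF_Task 8 = LS_Task 9 = 29; LS_Task 8 = 29−14 = 15
LF_Task 7 = LS_Task 9 = 29; LS_Task 7 = 29−6 = 23
LF_Task 6 = LS_Task 9 = 29; LS_Task 6 = 29−10 = 19
LF_Task 5 = LS_Task 9 = 29; LS_Task 5 = 29−4 = 25
LF_Task 4 = LS_Task 8 = 15; LS_Task 4 = 15−9 = 6
LF_Task 3 = LS_Task 9 = 29; LS_Task 3 = 29−7 = 22
LF_Task 2 = min(LS_Task 3=22, LS_Task 4=6, LS_Task 5=25, LS_Task 6=19) = 6; LS_Task 2 = 6−6 = 0
LF_Task 1 = min(LS_Task 3=22, LS_Task 4=6, LS_Task 6=19, LS_Task 7=23, LS_Task 8=15) = 6; LS_Task 1 = 6−5 = 1
Slack_Task 7 = LS_Task 7 − ES_Task 7 = 23 − 5 = 18

18 weeks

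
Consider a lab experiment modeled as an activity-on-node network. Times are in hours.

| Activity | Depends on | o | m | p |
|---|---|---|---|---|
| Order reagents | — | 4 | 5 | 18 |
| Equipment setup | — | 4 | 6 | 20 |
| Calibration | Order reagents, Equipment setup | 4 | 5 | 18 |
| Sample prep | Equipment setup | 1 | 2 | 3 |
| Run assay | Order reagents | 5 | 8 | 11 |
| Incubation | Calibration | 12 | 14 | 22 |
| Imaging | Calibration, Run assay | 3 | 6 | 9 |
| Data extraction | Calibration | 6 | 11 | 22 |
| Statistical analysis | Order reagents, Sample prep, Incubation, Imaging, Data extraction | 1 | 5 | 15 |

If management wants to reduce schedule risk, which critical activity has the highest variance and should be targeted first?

Equipment setup

te_Order reagents = (4 + 4·5 + 18)/6 = 42/6 = 7; σ²_Order reagents = ((18−4)/6)² = 5.444
te_Equipment setup = (4 + 4·6 + 20)/6 = 48/6 = 8; σ²_Equipment setup = ((20−4)/6)² = 7.111
te_Calibration = (4 + 4·5 + 18)/6 = 42/6 = 7; σ²_Calibration = ((18−4)/6)² = 5.444
te_Sample prep = (1 + 4·2 + 3)/6 = 12/6 = 2; σ²_Sample prep = ((3−1)/6)² = 0.111
te_Run assay = (5 + 4·8 + 11)/6 = 48/6 = 8; σ²_Run assay = ((11−5)/6)² = 1.000
te_Incubation = (12 + 4·14 + 22)/6 = 90/6 = 15; σ²_Incubation = ((22−12)/6)² = 2.778
te_Imaging = (3 + 4·6 + 9)/6 = 36/6 = 6; σ²_Imaging = ((9−3)/6)² = 1.000
te_Data extraction = (6 + 4·11 + 22)/6 = 72/6 = 12; σ²_Data extraction = ((22−6)/6)² = 7.111
te_Statistical analysis = (1 + 4·5 + 15)/6 = 36/6 = 6; σ²_Statistical analysis = ((15−1)/6)² = 5.444

Forward pass:
ES_Order reagents = 0; EF_Order reagents = 7
ES_Equipment setup = 0; EF_Equipment setup = 8
ES_Calibration = max(EF_Order reagents=7, EF_Equipment setup=8) = 8; EF_Calibration = 8+7 = 15
ES_Sample prep = 8; EF_Sample prep = 8+2 = 10
ES_Run assay = 7; EF_Run assay = 7+8 = 15
ES_Incubation = 15; EF_Incubation = 15+15 = 30
ES_Imaging = max(EF_Calibration=15, EF_Run assay=15) = 15; EF_Imaging = 15+6 = 21
ES_Data extraction = 15; EF_Data extraction = 15+12 = 27
ES_Statistical analysis = max(EF_Order reagents=7, EF_Sample prep=10, EF_Incubation=30, EF_Imaging=21, EF_Data extraction=27) = 30; EF_Statistical analysis = 30+6 = 36
Expected project duration μ = 36 hours. Critical path: Equipment setup → Calibration → Incubation → Statistical analysis.

Variances on critical path: σ²_Equipment setup=7.111, σ²_Calibration=5.444, σ²_Incubation=2.778, σ²_Statistical analysis=5.444.
Largest is σ²_Equipment setup = 7.111.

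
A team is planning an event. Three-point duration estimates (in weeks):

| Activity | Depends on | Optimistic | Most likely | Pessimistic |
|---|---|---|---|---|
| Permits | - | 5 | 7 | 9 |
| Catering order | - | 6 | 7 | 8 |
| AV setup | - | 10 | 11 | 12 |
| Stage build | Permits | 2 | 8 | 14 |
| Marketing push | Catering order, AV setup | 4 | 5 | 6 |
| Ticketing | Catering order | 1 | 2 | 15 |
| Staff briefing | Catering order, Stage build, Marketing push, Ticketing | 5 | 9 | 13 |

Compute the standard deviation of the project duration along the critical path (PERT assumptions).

te_Permits = (5 + 4·7 + 9)/6 = 42/6 = 7; σ²_Permits = ((9−5)/6)² = 0.444
te_Catering order = (6 + 4·7 + 8)/6 = 42/6 = 7; σ²_Catering order = ((8−6)/6)² = 0.111
te_AV setup = (10 + 4·11 + 12)/6 = 66/6 = 11; σ²_AV setup = ((12−10)/6)² = 0.111
te_Stage build = (2 + 4·8 + 14)/6 = 48/6 = 8; σ²_Stage build = ((14−2)/6)² = 4.000
te_Marketing push = (4 + 4·5 + 6)/6 = 30/6 = 5; σ²_Marketing push = ((6−4)/6)² = 0.111
te_Ticketing = (1 + 4·2 + 15)/6 = 24/6 = 4; σ²_Ticketing = ((15−1)/6)² = 5.444
te_Staff briefing = (5 + 4·9 + 13)/6 = 54/6 = 9; σ²_Staff briefing = ((13−5)/6)² = 1.778

Forward pass:
ES_Permits = 0; EF_Permits = 7
ES_Catering order = 0; EF_Catering order = 7
ES_AV setup = 0; EF_AV setup = 11
ES_Stage build = 7; EF_Stage build = 7+8 = 15
ES_Marketing push = max(EF_Catering order=7, EF_AV setup=11) = 11; EF_Marketing push = 11+5 = 16
ES_Ticketing = 7; EF_Ticketing = 7+4 = 11
ES_Staff briefing = max(EF_Catering order=7, EF_Stage build=15, EF_Marketing push=16, EF_Ticketing=11) = 16; EF_Staff briefing = 16+9 = 25
Expected project duration μ = 25 weeks. Critical path: AV setup → Marketing push → Staff briefing.

Variance along critical path = 0.111 + 0.111 + 1.778 = 2.000
σ = √2.000 = 1.414 weeks

1.41 weeks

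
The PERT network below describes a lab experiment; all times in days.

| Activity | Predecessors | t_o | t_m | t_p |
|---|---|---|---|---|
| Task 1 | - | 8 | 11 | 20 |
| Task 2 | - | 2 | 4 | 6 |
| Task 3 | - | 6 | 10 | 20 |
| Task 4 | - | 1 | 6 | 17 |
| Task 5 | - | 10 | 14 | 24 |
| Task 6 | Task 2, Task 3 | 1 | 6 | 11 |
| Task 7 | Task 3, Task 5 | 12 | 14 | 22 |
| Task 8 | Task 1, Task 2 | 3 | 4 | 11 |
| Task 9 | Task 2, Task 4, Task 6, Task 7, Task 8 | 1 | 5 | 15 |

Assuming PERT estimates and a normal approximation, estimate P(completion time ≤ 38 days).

0.706

te_Task 1 = (8 + 4·11 + 20)/6 = 72/6 = 12; σ²_Task 1 = ((20−8)/6)² = 4.000
te_Task 2 = (2 + 4·4 + 6)/6 = 24/6 = 4; σ²_Task 2 = ((6−2)/6)² = 0.444
te_Task 3 = (6 + 4·10 + 20)/6 = 66/6 = 11; σ²_Task 3 = ((20−6)/6)² = 5.444
te_Task 4 = (1 + 4·6 + 17)/6 = 42/6 = 7; σ²_Task 4 = ((17−1)/6)² = 7.111
te_Task 5 = (10 + 4·14 + 24)/6 = 90/6 = 15; σ²_Task 5 = ((24−10)/6)² = 5.444
te_Task 6 = (1 + 4·6 + 11)/6 = 36/6 = 6; σ²_Task 6 = ((11−1)/6)² = 2.778
te_Task 7 = (12 + 4·14 + 22)/6 = 90/6 = 15; σ²_Task 7 = ((22−12)/6)² = 2.778
te_Task 8 = (3 + 4·4 + 11)/6 = 30/6 = 5; σ²_Task 8 = ((11−3)/6)² = 1.778
te_Task 9 = (1 + 4·5 + 15)/6 = 36/6 = 6; σ²_Task 9 = ((15−1)/6)² = 5.444

Forward pass:
ES_Task 1 = 0; EF_Task 1 = 12
ES_Task 2 = 0; EF_Task 2 = 4
ES_Task 3 = 0; EF_Task 3 = 11
ES_Task 4 = 0; EF_Task 4 = 7
ES_Task 5 = 0; EF_Task 5 = 15
ES_Task 6 = max(EF_Task 2=4, EF_Task 3=11) = 11; EF_Task 6 = 11+6 = 17
ES_Task 7 = max(EF_Task 3=11, EF_Task 5=15) = 15; EF_Task 7 = 15+15 = 30
ES_Task 8 = max(EF_Task 1=12, EF_Task 2=4) = 12; EF_Task 8 = 12+5 = 17
ES_Task 9 = max(EF_Task 2=4, EF_Task 4=7, EF_Task 6=17, EF_Task 7=30, EF_Task 8=17) = 30; EF_Task 9 = 30+6 = 36
Expected project duration μ = 36 days. Critical path: Task 5 → Task 7 → Task 9.

Variance along critical path = 5.444 + 2.778 + 5.444 = 13.667; σ = √13.667 = 3.697 days.
Z = (38 − 36) / 3.697 = 0.541
P(T ≤ 38) = Φ(0.541) ≈ 0.706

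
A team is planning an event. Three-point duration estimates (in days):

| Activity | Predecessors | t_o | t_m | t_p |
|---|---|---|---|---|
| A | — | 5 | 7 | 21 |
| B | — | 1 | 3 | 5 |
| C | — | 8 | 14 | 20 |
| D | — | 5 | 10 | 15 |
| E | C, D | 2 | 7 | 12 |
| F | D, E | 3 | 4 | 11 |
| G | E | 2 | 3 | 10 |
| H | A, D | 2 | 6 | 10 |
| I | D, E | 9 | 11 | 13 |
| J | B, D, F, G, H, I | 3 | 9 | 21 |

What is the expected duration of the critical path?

te_A = (5 + 4·7 + 21)/6 = 54/6 = 9
te_B = (1 + 4·3 + 5)/6 = 18/6 = 3
te_C = (8 + 4·14 + 20)/6 = 84/6 = 14
te_D = (5 + 4·10 + 15)/6 = 60/6 = 10
te_E = (2 + 4·7 + 12)/6 = 42/6 = 7
te_F = (3 + 4·4 + 11)/6 = 30/6 = 5
te_G = (2 + 4·3 + 10)/6 = 24/6 = 4
te_H = (2 + 4·6 + 10)/6 = 36/6 = 6
te_I = (9 + 4·11 + 13)/6 = 66/6 = 11
te_J = (3 + 4·9 + 21)/6 = 60/6 = 10

Forward pass:
ES_A = 0; EF_A = 9
ES_B = 0; EF_B = 3
ES_C = 0; EF_C = 14
ES_D = 0; EF_D = 10
ES_E = max(EF_C=14, EF_D=10) = 14; EF_E = 14+7 = 21
ES_F = max(EF_D=10, EF_E=21) = 21; EF_F = 21+5 = 26
ES_G = 21; EF_G = 21+4 = 25
ES_H = max(EF_A=9, EF_D=10) = 10; EF_H = 10+6 = 16
ES_I = max(EF_D=10, EF_E=21) = 21; EF_I = 21+11 = 32
ES_J = max(EF_B=3, EF_D=10, EF_F=26, EF_G=25, EF_H=16, EF_I=32) = 32; EF_J = 32+10 = 42
Expected project duration μ = 42 days. Critical path: C → E → I → J.

42 days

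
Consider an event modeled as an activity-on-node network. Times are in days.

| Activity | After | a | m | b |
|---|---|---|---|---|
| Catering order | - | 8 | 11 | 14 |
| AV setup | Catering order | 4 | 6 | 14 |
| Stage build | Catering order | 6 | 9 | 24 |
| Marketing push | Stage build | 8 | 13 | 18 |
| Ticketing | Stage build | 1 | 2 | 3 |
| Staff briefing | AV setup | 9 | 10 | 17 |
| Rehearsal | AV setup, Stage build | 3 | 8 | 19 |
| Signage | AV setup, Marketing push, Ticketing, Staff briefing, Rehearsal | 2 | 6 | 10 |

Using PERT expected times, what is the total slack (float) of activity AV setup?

te_Catering order = (8 + 4·11 + 14)/6 = 66/6 = 11
te_AV setup = (4 + 4·6 + 14)/6 = 42/6 = 7
te_Stage build = (6 + 4·9 + 24)/6 = 66/6 = 11
te_Marketing push = (8 + 4·13 + 18)/6 = 78/6 = 13
te_Ticketing = (1 + 4·2 + 3)/6 = 12/6 = 2
te_Staff briefing = (9 + 4·10 + 17)/6 = 66/6 = 11
te_Rehearsal = (3 + 4·8 + 19)/6 = 54/6 = 9
te_Signage = (2 + 4·6 + 10)/6 = 36/6 = 6

Forward pass:
ES_Catering order = 0; EF_Catering order = 11
ES_AV setup = 11; EF_AV setup = 11+7 = 18
ES_Stage build = 11; EF_Stage build = 11+11 = 22
ES_Marketing push = 22; EF_Marketing push = 22+13 = 35
ES_Ticketing = 22; EF_Ticketing = 22+2 = 24
ES_Staff briefing = 18; EF_Staff briefing = 18+11 = 29
ES_Rehearsal = max(EF_AV setup=18, EF_Stage build=22) = 22; EF_Rehearsal = 22+9 = 31
ES_Signage = max(EF_AV setup=18, EF_Marketing push=35, EF_Ticketing=24, EF_Staff briefing=29, EF_Rehearsal=31) = 35; EF_Signage = 35+6 = 41
Expected project duration μ = 41 days. Critical path: Catering order → Stage build → Marketing push → Signage.

Backward pass:
LF_Signage = 41; LS_Signage = 41−6 = 35
LF_Rehearsal = LS_Signage = 35; LS_Rehearsal = 35−9 = 26
LF_Staff briefing = LS_Signage = 35; LS_Staff briefing = 35−11 = 24
LF_Ticketing = LS_Signage = 35; LS_Ticketing = 35−2 = 33
LF_Marketing push = LS_Signage = 35; LS_Marketing push = 35−13 = 22
LF_Stage build = min(LS_Marketing push=22, LS_Ticketing=33, LS_Rehearsal=26) = 22; LS_Stage build = 22−11 = 11
LF_AV setup = min(LS_Staff briefing=24, LS_Rehearsal=26, LS_Signage=35) = 24; LS_AV setup = 24−7 = 17
LF_Catering order = min(LS_AV setup=17, LS_Stage build=11) = 11; LS_Catering order = 11−11 = 0
Slack_AV setup = LS_AV setup − ES_AV setup = 17 − 11 = 6

6 days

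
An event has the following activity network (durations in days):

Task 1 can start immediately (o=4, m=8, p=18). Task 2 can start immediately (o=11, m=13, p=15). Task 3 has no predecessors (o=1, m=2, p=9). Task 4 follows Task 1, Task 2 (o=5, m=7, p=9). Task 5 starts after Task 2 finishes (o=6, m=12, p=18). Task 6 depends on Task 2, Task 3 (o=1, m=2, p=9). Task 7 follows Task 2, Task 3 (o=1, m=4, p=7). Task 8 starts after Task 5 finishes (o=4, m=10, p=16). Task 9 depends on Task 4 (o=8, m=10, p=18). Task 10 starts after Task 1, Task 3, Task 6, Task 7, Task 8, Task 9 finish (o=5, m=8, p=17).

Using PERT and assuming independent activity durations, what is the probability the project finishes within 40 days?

te_Task 1 = (4 + 4·8 + 18)/6 = 54/6 = 9; σ²_Task 1 = ((18−4)/6)² = 5.444
te_Task 2 = (11 + 4·13 + 15)/6 = 78/6 = 13; σ²_Task 2 = ((15−11)/6)² = 0.444
te_Task 3 = (1 + 4·2 + 9)/6 = 18/6 = 3; σ²_Task 3 = ((9−1)/6)² = 1.778
te_Task 4 = (5 + 4·7 + 9)/6 = 42/6 = 7; σ²_Task 4 = ((9−5)/6)² = 0.444
te_Task 5 = (6 + 4·12 + 18)/6 = 72/6 = 12; σ²_Task 5 = ((18−6)/6)² = 4.000
te_Task 6 = (1 + 4·2 + 9)/6 = 18/6 = 3; σ²_Task 6 = ((9−1)/6)² = 1.778
te_Task 7 = (1 + 4·4 + 7)/6 = 24/6 = 4; σ²_Task 7 = ((7−1)/6)² = 1.000
te_Task 8 = (4 + 4·10 + 16)/6 = 60/6 = 10; σ²_Task 8 = ((16−4)/6)² = 4.000
te_Task 9 = (8 + 4·10 + 18)/6 = 66/6 = 11; σ²_Task 9 = ((18−8)/6)² = 2.778
te_Task 10 = (5 + 4·8 + 17)/6 = 54/6 = 9; σ²_Task 10 = ((17−5)/6)² = 4.000

Forward pass:
ES_Task 1 = 0; EF_Task 1 = 9
ES_Task 2 = 0; EF_Task 2 = 13
ES_Task 3 = 0; EF_Task 3 = 3
ES_Task 4 = max(EF_Task 1=9, EF_Task 2=13) = 13; EF_Task 4 = 13+7 = 20
ES_Task 5 = 13; EF_Task 5 = 13+12 = 25
ES_Task 6 = max(EF_Task 2=13, EF_Task 3=3) = 13; EF_Task 6 = 13+3 = 16
ES_Task 7 = max(EF_Task 2=13, EF_Task 3=3) = 13; EF_Task 7 = 13+4 = 17
ES_Task 8 = 25; EF_Task 8 = 25+10 = 35
ES_Task 9 = 20; EF_Task 9 = 20+11 = 31
ES_Task 10 = max(EF_Task 1=9, EF_Task 3=3, EF_Task 6=16, EF_Task 7=17, EF_Task 8=35, EF_Task 9=31) = 35; EF_Task 10 = 35+9 = 44
Expected project duration μ = 44 days. Critical path: Task 2 → Task 5 → Task 8 → Task 10.

Variance along critical path = 0.444 + 4.000 + 4.000 + 4.000 = 12.444; σ = √12.444 = 3.528 days.
Z = (40 − 44) / 3.528 = -1.134
P(T ≤ 40) = Φ(-1.134) ≈ 0.128

0.128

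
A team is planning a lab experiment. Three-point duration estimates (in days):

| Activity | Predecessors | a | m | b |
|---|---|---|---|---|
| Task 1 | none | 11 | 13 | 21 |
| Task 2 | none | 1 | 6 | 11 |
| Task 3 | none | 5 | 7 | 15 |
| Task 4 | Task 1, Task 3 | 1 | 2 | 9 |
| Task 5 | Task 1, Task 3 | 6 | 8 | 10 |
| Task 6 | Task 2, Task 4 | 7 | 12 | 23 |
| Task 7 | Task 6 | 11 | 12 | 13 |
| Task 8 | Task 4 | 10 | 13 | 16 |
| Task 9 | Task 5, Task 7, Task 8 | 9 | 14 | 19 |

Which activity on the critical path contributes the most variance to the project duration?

Task 6

te_Task 1 = (11 + 4·13 + 21)/6 = 84/6 = 14; σ²_Task 1 = ((21−11)/6)² = 2.778
te_Task 2 = (1 + 4·6 + 11)/6 = 36/6 = 6; σ²_Task 2 = ((11−1)/6)² = 2.778
te_Task 3 = (5 + 4·7 + 15)/6 = 48/6 = 8; σ²_Task 3 = ((15−5)/6)² = 2.778
te_Task 4 = (1 + 4·2 + 9)/6 = 18/6 = 3; σ²_Task 4 = ((9−1)/6)² = 1.778
te_Task 5 = (6 + 4·8 + 10)/6 = 48/6 = 8; σ²_Task 5 = ((10−6)/6)² = 0.444
te_Task 6 = (7 + 4·12 + 23)/6 = 78/6 = 13; σ²_Task 6 = ((23−7)/6)² = 7.111
te_Task 7 = (11 + 4·12 + 13)/6 = 72/6 = 12; σ²_Task 7 = ((13−11)/6)² = 0.111
te_Task 8 = (10 + 4·13 + 16)/6 = 78/6 = 13; σ²_Task 8 = ((16−10)/6)² = 1.000
te_Task 9 = (9 + 4·14 + 19)/6 = 84/6 = 14; σ²_Task 9 = ((19−9)/6)² = 2.778

Forward pass:
ES_Task 1 = 0; EF_Task 1 = 14
ES_Task 2 = 0; EF_Task 2 = 6
ES_Task 3 = 0; EF_Task 3 = 8
ES_Task 4 = max(EF_Task 1=14, EF_Task 3=8) = 14; EF_Task 4 = 14+3 = 17
ES_Task 5 = max(EF_Task 1=14, EF_Task 3=8) = 14; EF_Task 5 = 14+8 = 22
ES_Task 6 = max(EF_Task 2=6, EF_Task 4=17) = 17; EF_Task 6 = 17+13 = 30
ES_Task 7 = 30; EF_Task 7 = 30+12 = 42
ES_Task 8 = 17; EF_Task 8 = 17+13 = 30
ES_Task 9 = max(EF_Task 5=22, EF_Task 7=42, EF_Task 8=30) = 42; EF_Task 9 = 42+14 = 56
Expected project duration μ = 56 days. Critical path: Task 1 → Task 4 → Task 6 → Task 7 → Task 9.

Variances on critical path: σ²_Task 1=2.778, σ²_Task 4=1.778, σ²_Task 6=7.111, σ²_Task 7=0.111, σ²_Task 9=2.778.
Largest is σ²_Task 6 = 7.111.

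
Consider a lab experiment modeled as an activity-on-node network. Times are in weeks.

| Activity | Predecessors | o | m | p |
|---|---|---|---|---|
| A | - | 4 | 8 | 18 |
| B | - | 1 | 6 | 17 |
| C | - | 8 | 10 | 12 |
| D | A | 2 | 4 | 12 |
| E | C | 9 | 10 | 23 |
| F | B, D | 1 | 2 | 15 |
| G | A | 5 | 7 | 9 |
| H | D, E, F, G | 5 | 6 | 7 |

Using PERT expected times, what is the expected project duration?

28 weeks

te_A = (4 + 4·8 + 18)/6 = 54/6 = 9
te_B = (1 + 4·6 + 17)/6 = 42/6 = 7
te_C = (8 + 4·10 + 12)/6 = 60/6 = 10
te_D = (2 + 4·4 + 12)/6 = 30/6 = 5
te_E = (9 + 4·10 + 23)/6 = 72/6 = 12
te_F = (1 + 4·2 + 15)/6 = 24/6 = 4
te_G = (5 + 4·7 + 9)/6 = 42/6 = 7
te_H = (5 + 4·6 + 7)/6 = 36/6 = 6

Forward pass:
ES_A = 0; EF_A = 9
ES_B = 0; EF_B = 7
ES_C = 0; EF_C = 10
ES_D = 9; EF_D = 9+5 = 14
ES_E = 10; EF_E = 10+12 = 22
ES_F = max(EF_B=7, EF_D=14) = 14; EF_F = 14+4 = 18
ES_G = 9; EF_G = 9+7 = 16
ES_H = max(EF_D=14, EF_E=22, EF_F=18, EF_G=16) = 22; EF_H = 22+6 = 28
Expected project duration μ = 28 weeks. Critical path: C → E → H.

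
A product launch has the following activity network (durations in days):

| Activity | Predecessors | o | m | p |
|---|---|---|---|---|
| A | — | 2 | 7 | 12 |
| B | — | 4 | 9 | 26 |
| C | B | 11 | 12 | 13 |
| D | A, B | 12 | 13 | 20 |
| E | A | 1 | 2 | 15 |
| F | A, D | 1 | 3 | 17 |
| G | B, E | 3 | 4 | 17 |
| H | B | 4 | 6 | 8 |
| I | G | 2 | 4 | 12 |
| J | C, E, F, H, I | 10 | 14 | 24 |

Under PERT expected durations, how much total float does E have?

8 days

te_A = (2 + 4·7 + 12)/6 = 42/6 = 7
te_B = (4 + 4·9 + 26)/6 = 66/6 = 11
te_C = (11 + 4·12 + 13)/6 = 72/6 = 12
te_D = (12 + 4·13 + 20)/6 = 84/6 = 14
te_E = (1 + 4·2 + 15)/6 = 24/6 = 4
te_F = (1 + 4·3 + 17)/6 = 30/6 = 5
te_G = (3 + 4·4 + 17)/6 = 36/6 = 6
te_H = (4 + 4·6 + 8)/6 = 36/6 = 6
te_I = (2 + 4·4 + 12)/6 = 30/6 = 5
te_J = (10 + 4·14 + 24)/6 = 90/6 = 15

Forward pass:
ES_A = 0; EF_A = 7
ES_B = 0; EF_B = 11
ES_C = 11; EF_C = 11+12 = 23
ES_D = max(EF_A=7, EF_B=11) = 11; EF_D = 11+14 = 25
ES_E = 7; EF_E = 7+4 = 11
ES_F = max(EF_A=7, EF_D=25) = 25; EF_F = 25+5 = 30
ES_G = max(EF_B=11, EF_E=11) = 11; EF_G = 11+6 = 17
ES_H = 11; EF_H = 11+6 = 17
ES_I = 17; EF_I = 17+5 = 22
ES_J = max(EF_C=23, EF_E=11, EF_F=30, EF_H=17, EF_I=22) = 30; EF_J = 30+15 = 45
Expected project duration μ = 45 days. Critical path: B → D → F → J.

Backward pass:
LF_J = 45; LS_J = 45−15 = 30
LF_I = LS_J = 30; LS_I = 30−5 = 25
LF_H = LS_J = 30; LS_H = 30−6 = 24
LF_G = LS_I = 25; LS_G = 25−6 = 19
LF_F = LS_J = 30; LS_F = 30−5 = 25
LF_E = min(LS_G=19, LS_J=30) = 19; LS_E = 19−4 = 15
LF_D = LS_F = 25; LS_D = 25−14 = 11
LF_C = LS_J = 30; LS_C = 30−12 = 18
LF_B = min(LS_C=18, LS_D=11, LS_G=19, LS_H=24) = 11; LS_B = 11−11 = 0
LF_A = min(LS_D=11, LS_E=15, LS_F=25) = 11; LS_A = 11−7 = 4
Slack_E = LS_E − ES_E = 15 − 7 = 8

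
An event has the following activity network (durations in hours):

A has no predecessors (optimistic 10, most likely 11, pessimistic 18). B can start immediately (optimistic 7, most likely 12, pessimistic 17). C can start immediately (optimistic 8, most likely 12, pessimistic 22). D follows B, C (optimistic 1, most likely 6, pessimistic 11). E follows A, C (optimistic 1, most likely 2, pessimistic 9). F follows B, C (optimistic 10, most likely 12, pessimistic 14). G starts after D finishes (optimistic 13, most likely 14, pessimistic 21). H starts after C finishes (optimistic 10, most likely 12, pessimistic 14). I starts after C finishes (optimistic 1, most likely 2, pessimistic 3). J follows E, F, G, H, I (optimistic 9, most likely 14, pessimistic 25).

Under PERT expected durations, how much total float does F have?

9 hours

te_A = (10 + 4·11 + 18)/6 = 72/6 = 12
te_B = (7 + 4·12 + 17)/6 = 72/6 = 12
te_C = (8 + 4·12 + 22)/6 = 78/6 = 13
te_D = (1 + 4·6 + 11)/6 = 36/6 = 6
te_E = (1 + 4·2 + 9)/6 = 18/6 = 3
te_F = (10 + 4·12 + 14)/6 = 72/6 = 12
te_G = (13 + 4·14 + 21)/6 = 90/6 = 15
te_H = (10 + 4·12 + 14)/6 = 72/6 = 12
te_I = (1 + 4·2 + 3)/6 = 12/6 = 2
te_J = (9 + 4·14 + 25)/6 = 90/6 = 15

Forward pass:
ES_A = 0; EF_A = 12
ES_B = 0; EF_B = 12
ES_C = 0; EF_C = 13
ES_D = max(EF_B=12, EF_C=13) = 13; EF_D = 13+6 = 19
ES_E = max(EF_A=12, EF_C=13) = 13; EF_E = 13+3 = 16
ES_F = max(EF_B=12, EF_C=13) = 13; EF_F = 13+12 = 25
ES_G = 19; EF_G = 19+15 = 34
ES_H = 13; EF_H = 13+12 = 25
ES_I = 13; EF_I = 13+2 = 15
ES_J = max(EF_E=16, EF_F=25, EF_G=34, EF_H=25, EF_I=15) = 34; EF_J = 34+15 = 49
Expected project duration μ = 49 hours. Critical path: C → D → G → J.

Backward pass:
LF_J = 49; LS_J = 49−15 = 34
LF_I = LS_J = 34; LS_I = 34−2 = 32
LF_H = LS_J = 34; LS_H = 34−12 = 22
LF_G = LS_J = 34; LS_G = 34−15 = 19
LF_F = LS_J = 34; LS_F = 34−12 = 22
LF_E = LS_J = 34; LS_E = 34−3 = 31
LF_D = LS_G = 19; LS_D = 19−6 = 13
LF_C = min(LS_D=13, LS_E=31, LS_F=22, LS_H=22, LS_I=32) = 13; LS_C = 13−13 = 0
LF_B = min(LS_D=13, LS_F=22) = 13; LS_B = 13−12 = 1
LF_A = LS_E = 31; LS_A = 31−12 = 19
Slack_F = LS_F − ES_F = 22 − 13 = 9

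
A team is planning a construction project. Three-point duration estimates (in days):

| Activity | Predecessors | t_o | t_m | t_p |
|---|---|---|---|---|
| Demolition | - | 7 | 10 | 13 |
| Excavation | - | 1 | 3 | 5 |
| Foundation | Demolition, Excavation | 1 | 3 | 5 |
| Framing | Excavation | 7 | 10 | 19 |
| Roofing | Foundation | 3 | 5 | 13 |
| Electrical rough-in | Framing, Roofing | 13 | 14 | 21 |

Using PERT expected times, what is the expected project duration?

34 days

te_Demolition = (7 + 4·10 + 13)/6 = 60/6 = 10
te_Excavation = (1 + 4·3 + 5)/6 = 18/6 = 3
te_Foundation = (1 + 4·3 + 5)/6 = 18/6 = 3
te_Framing = (7 + 4·10 + 19)/6 = 66/6 = 11
te_Roofing = (3 + 4·5 + 13)/6 = 36/6 = 6
te_Electrical rough-in = (13 + 4·14 + 21)/6 = 90/6 = 15

Forward pass:
ES_Demolition = 0; EF_Demolition = 10
ES_Excavation = 0; EF_Excavation = 3
ES_Foundation = max(EF_Demolition=10, EF_Excavation=3) = 10; EF_Foundation = 10+3 = 13
ES_Framing = 3; EF_Framing = 3+11 = 14
ES_Roofing = 13; EF_Roofing = 13+6 = 19
ES_Electrical rough-in = max(EF_Framing=14, EF_Roofing=19) = 19; EF_Electrical rough-in = 19+15 = 34
Expected project duration μ = 34 days. Critical path: Demolition → Foundation → Roofing → Electrical rough-in.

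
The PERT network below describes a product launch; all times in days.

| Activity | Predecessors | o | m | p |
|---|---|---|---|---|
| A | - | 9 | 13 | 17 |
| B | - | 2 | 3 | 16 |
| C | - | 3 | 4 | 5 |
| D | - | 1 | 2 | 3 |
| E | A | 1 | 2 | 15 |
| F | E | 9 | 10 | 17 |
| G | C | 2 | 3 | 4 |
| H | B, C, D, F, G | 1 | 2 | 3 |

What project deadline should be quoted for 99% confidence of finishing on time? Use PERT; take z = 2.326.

37.0 days

te_A = (9 + 4·13 + 17)/6 = 78/6 = 13; σ²_A = ((17−9)/6)² = 1.778
te_B = (2 + 4·3 + 16)/6 = 30/6 = 5; σ²_B = ((16−2)/6)² = 5.444
te_C = (3 + 4·4 + 5)/6 = 24/6 = 4; σ²_C = ((5−3)/6)² = 0.111
te_D = (1 + 4·2 + 3)/6 = 12/6 = 2; σ²_D = ((3−1)/6)² = 0.111
te_E = (1 + 4·2 + 15)/6 = 24/6 = 4; σ²_E = ((15−1)/6)² = 5.444
te_F = (9 + 4·10 + 17)/6 = 66/6 = 11; σ²_F = ((17−9)/6)² = 1.778
te_G = (2 + 4·3 + 4)/6 = 18/6 = 3; σ²_G = ((4−2)/6)² = 0.111
te_H = (1 + 4·2 + 3)/6 = 12/6 = 2; σ²_H = ((3−1)/6)² = 0.111

Forward pass:
ES_A = 0; EF_A = 13
ES_B = 0; EF_B = 5
ES_C = 0; EF_C = 4
ES_D = 0; EF_D = 2
ES_E = 13; EF_E = 13+4 = 17
ES_F = 17; EF_F = 17+11 = 28
ES_G = 4; EF_G = 4+3 = 7
ES_H = max(EF_B=5, EF_C=4, EF_D=2, EF_F=28, EF_G=7) = 28; EF_H = 28+2 = 30
Expected project duration μ = 30 days. Critical path: A → E → F → H.

Variance along critical path = 1.778 + 5.444 + 1.778 + 0.111 = 9.111; σ = 3.018 days.
D = μ + z·σ = 30 + 2.326·3.018 = 37.0 days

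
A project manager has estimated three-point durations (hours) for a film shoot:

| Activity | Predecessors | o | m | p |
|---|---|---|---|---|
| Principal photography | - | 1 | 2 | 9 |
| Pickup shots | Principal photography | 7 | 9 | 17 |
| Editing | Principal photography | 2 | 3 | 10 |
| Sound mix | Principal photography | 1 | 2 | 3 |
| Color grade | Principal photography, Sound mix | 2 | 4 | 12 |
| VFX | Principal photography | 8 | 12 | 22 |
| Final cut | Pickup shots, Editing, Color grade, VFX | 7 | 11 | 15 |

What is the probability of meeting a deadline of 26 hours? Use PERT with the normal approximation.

0.369

te_Principal photography = (1 + 4·2 + 9)/6 = 18/6 = 3; σ²_Principal photography = ((9−1)/6)² = 1.778
te_Pickup shots = (7 + 4·9 + 17)/6 = 60/6 = 10; σ²_Pickup shots = ((17−7)/6)² = 2.778
te_Editing = (2 + 4·3 + 10)/6 = 24/6 = 4; σ²_Editing = ((10−2)/6)² = 1.778
te_Sound mix = (1 + 4·2 + 3)/6 = 12/6 = 2; σ²_Sound mix = ((3−1)/6)² = 0.111
te_Color grade = (2 + 4·4 + 12)/6 = 30/6 = 5; σ²_Color grade = ((12−2)/6)² = 2.778
te_VFX = (8 + 4·12 + 22)/6 = 78/6 = 13; σ²_VFX = ((22−8)/6)² = 5.444
te_Final cut = (7 + 4·11 + 15)/6 = 66/6 = 11; σ²_Final cut = ((15−7)/6)² = 1.778

Forward pass:
ES_Principal photography = 0; EF_Principal photography = 3
ES_Pickup shots = 3; EF_Pickup shots = 3+10 = 13
ES_Editing = 3; EF_Editing = 3+4 = 7
ES_Sound mix = 3; EF_Sound mix = 3+2 = 5
ES_Color grade = max(EF_Principal photography=3, EF_Sound mix=5) = 5; EF_Color grade = 5+5 = 10
ES_VFX = 3; EF_VFX = 3+13 = 16
ES_Final cut = max(EF_Pickup shots=13, EF_Editing=7, EF_Color grade=10, EF_VFX=16) = 16; EF_Final cut = 16+11 = 27
Expected project duration μ = 27 hours. Critical path: Principal photography → VFX → Final cut.

Variance along critical path = 1.778 + 5.444 + 1.778 = 9.000; σ = √9.000 = 3.000 hours.
Z = (26 − 27) / 3.000 = -0.333
P(T ≤ 26) = Φ(-0.333) ≈ 0.369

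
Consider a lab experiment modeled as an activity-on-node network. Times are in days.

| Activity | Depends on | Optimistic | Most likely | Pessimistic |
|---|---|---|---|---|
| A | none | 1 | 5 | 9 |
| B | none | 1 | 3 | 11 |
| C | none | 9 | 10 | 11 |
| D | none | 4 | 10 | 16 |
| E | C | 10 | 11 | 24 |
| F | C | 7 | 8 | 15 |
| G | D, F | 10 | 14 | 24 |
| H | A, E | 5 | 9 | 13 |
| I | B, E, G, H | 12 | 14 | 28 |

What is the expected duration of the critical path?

50 days

te_A = (1 + 4·5 + 9)/6 = 30/6 = 5
te_B = (1 + 4·3 + 11)/6 = 24/6 = 4
te_C = (9 + 4·10 + 11)/6 = 60/6 = 10
te_D = (4 + 4·10 + 16)/6 = 60/6 = 10
te_E = (10 + 4·11 + 24)/6 = 78/6 = 13
te_F = (7 + 4·8 + 15)/6 = 54/6 = 9
te_G = (10 + 4·14 + 24)/6 = 90/6 = 15
te_H = (5 + 4·9 + 13)/6 = 54/6 = 9
te_I = (12 + 4·14 + 28)/6 = 96/6 = 16

Forward pass:
ES_A = 0; EF_A = 5
ES_B = 0; EF_B = 4
ES_C = 0; EF_C = 10
ES_D = 0; EF_D = 10
ES_E = 10; EF_E = 10+13 = 23
ES_F = 10; EF_F = 10+9 = 19
ES_G = max(EF_D=10, EF_F=19) = 19; EF_G = 19+15 = 34
ES_H = max(EF_A=5, EF_E=23) = 23; EF_H = 23+9 = 32
ES_I = max(EF_B=4, EF_E=23, EF_G=34, EF_H=32) = 34; EF_I = 34+16 = 50
Expected project duration μ = 50 days. Critical path: C → F → G → I.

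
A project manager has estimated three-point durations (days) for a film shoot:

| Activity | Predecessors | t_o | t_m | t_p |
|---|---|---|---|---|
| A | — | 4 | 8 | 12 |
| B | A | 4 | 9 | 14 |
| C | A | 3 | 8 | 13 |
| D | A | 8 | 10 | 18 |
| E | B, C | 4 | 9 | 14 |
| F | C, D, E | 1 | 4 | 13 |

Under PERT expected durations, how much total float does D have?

7 days

te_A = (4 + 4·8 + 12)/6 = 48/6 = 8
te_B = (4 + 4·9 + 14)/6 = 54/6 = 9
te_C = (3 + 4·8 + 13)/6 = 48/6 = 8
te_D = (8 + 4·10 + 18)/6 = 66/6 = 11
te_E = (4 + 4·9 + 14)/6 = 54/6 = 9
te_F = (1 + 4·4 + 13)/6 = 30/6 = 5

Forward pass:
ES_A = 0; EF_A = 8
ES_B = 8; EF_B = 8+9 = 17
ES_C = 8; EF_C = 8+8 = 16
ES_D = 8; EF_D = 8+11 = 19
ES_E = max(EF_B=17, EF_C=16) = 17; EF_E = 17+9 = 26
ES_F = max(EF_C=16, EF_D=19, EF_E=26) = 26; EF_F = 26+5 = 31
Expected project duration μ = 31 days. Critical path: A → B → E → F.

Backward pass:
LF_F = 31; LS_F = 31−5 = 26
LF_E = LS_F = 26; LS_E = 26−9 = 17
LF_D = LS_F = 26; LS_D = 26−11 = 15
LF_C = min(LS_E=17, LS_F=26) = 17; LS_C = 17−8 = 9
LF_B = LS_E = 17; LS_B = 17−9 = 8
LF_A = min(LS_B=8, LS_C=9, LS_D=15) = 8; LS_A = 8−8 = 0
Slack_D = LS_D − ES_D = 15 − 8 = 7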